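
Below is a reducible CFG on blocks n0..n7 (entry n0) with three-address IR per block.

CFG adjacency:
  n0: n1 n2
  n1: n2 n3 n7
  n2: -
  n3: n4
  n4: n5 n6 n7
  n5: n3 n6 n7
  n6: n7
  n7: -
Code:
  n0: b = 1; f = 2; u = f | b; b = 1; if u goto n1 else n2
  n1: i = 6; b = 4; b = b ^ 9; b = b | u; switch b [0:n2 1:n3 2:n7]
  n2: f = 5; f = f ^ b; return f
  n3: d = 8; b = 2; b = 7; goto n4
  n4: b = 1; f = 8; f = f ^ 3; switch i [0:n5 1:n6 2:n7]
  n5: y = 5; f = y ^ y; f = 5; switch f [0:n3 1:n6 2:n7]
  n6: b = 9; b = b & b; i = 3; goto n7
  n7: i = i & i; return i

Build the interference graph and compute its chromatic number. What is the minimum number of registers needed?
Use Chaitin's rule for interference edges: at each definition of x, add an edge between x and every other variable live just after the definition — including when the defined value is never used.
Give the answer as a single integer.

Answer: 3

Analysis:
Block summaries:
  n0: {b,f,u} / ∅
  n1: {b,i} / {u}
  n2: {f} / {b}
  n3: {b,d} / ∅
  n4: {b,f} / {i}
  n5: {f,y} / ∅
  n6: {b,i} / ∅
  n7: {i} / {i}

Liveness:
  live n0: ∅→{b,u}
  live n1: {u}→{b,i}
  live n2: {b}→∅
  live n3: {i}→{i}
  live n4: {i}→{i}
  live n5: {i}→{i}
  live n6: ∅→{i}
  live n7: {i}→∅

Interference:
  b↔{f,i,u}
  d↔{i}
  f↔{b,i}
  i↔{b,d,f,u,y}
  u↔{b,i}
  y↔{i}

Chromatic number:
  clique {b,f,i} ⇒ need ≥ 3
  3-colouring: r0={i}  r1={b,d,y}  r2={f,u}
  χ = 3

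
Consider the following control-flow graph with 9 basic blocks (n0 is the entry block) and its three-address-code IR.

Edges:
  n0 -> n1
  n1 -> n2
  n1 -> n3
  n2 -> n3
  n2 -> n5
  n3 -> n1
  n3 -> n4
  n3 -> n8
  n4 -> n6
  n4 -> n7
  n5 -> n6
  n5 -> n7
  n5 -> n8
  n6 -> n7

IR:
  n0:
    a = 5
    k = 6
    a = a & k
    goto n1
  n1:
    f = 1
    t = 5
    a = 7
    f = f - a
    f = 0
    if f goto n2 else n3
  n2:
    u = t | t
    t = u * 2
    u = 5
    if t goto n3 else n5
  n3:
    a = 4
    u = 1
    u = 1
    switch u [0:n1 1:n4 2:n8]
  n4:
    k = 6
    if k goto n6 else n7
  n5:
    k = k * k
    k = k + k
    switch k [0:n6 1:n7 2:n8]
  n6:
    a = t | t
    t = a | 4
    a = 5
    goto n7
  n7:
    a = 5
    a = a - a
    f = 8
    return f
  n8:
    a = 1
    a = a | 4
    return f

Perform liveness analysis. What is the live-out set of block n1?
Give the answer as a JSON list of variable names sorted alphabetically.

Answer: ["f", "k", "t"]

Derivation:
Block summaries:
  n0: def={a,k} ue=∅
  n1: def={a,f,t} ue=∅
  n2: def={t,u} ue={t}
  n3: def={a,u} ue=∅
  n4: def={k} ue=∅
  n5: def={k} ue={k}
  n6: def={a,t} ue={t}
  n7: def={a,f} ue=∅
  n8: def={a} ue={f}

Live sets:
  live n0: ∅→{k}
  live n1: {k}→{f,k,t}
  live n2: {f,k,t}→{f,k,t}
  live n3: {f,k,t}→{f,k,t}
  live n4: {t}→{t}
  live n5: {f,k,t}→{f,t}
  live n6: {t}→∅
  live n7: ∅→∅
  live n8: {f}→∅

live-out(n1) = ["f", "k", "t"]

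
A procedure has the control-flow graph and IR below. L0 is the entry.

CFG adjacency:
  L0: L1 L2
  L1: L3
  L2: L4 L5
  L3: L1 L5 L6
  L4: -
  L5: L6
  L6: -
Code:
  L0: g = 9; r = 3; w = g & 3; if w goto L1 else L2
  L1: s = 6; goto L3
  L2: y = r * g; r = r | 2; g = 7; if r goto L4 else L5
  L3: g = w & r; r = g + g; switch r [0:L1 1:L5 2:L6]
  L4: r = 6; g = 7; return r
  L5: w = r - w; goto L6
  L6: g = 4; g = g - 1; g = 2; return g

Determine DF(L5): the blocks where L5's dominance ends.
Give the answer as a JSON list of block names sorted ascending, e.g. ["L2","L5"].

idom tree: L1←L0 L2←L0 L3←L1 L4←L2 L5←L0 L6←L0
Dom at joins:
  L1: preds {L0,L3}: {L0} ∩ {L0,L1,L3} = {L0}; idom=L0
  L5: preds {L2,L3}: {L0,L2} ∩ {L0,L1,L3} = {L0}; idom=L0
  L6: preds {L3,L5}: {L0,L1,L3} ∩ {L0,L5} = {L0}; idom=L0

DF walk-up:
  L1←L0: walk · to L0
  L1←L3: walk L3→L1 to L0
  L5←L2: walk L2 to L0
  L5←L3: walk L3→L1 to L0
  L6←L3: walk L3→L1 to L0
  L6←L5: walk L5 to L0
  L0 → ∅
  L1 → {L1,L5,L6}
  L2 → {L5}
  L3 → {L1,L5,L6}
  L4 → ∅
  L5 → {L6}
  L6 → ∅

DF(L5) = ["L6"]

Answer: ["L6"]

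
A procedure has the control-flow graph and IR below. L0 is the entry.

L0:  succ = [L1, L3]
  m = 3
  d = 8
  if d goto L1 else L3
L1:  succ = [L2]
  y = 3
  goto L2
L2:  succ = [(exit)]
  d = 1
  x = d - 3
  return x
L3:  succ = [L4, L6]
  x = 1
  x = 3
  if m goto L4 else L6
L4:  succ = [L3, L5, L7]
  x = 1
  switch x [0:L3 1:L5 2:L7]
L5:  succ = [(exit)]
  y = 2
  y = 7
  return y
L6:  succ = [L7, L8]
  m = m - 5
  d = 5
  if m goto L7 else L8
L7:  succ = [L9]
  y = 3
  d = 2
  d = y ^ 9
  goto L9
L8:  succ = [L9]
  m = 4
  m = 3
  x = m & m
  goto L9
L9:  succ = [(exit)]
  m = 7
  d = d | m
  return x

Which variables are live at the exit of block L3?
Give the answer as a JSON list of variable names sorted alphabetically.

Answer: ["m", "x"]

Analysis:
def/use:
  L0 def {d,m} use ∅
  L1 def {y} use ∅
  L2 def {d,x} use ∅
  L3 def {x} use {m}
  L4 def {x} use ∅
  L5 def {y} use ∅
  L6 def {d,m} use {m}
  L7 def {d,y} use ∅
  L8 def {m,x} use ∅
  L9 def {d,m} use {d,x}

Liveness:
  live L0: ∅→{m}
  live L1: ∅→∅
  live L2: ∅→∅
  live L3: {m}→{m,x}
  live L4: {m}→{m,x}
  live L5: ∅→∅
  live L6: {m,x}→{d,x}
  live L7: {x}→{d,x}
  live L8: {d}→{d,x}
  live L9: {d,x}→∅

live-out(L3) = ["m", "x"]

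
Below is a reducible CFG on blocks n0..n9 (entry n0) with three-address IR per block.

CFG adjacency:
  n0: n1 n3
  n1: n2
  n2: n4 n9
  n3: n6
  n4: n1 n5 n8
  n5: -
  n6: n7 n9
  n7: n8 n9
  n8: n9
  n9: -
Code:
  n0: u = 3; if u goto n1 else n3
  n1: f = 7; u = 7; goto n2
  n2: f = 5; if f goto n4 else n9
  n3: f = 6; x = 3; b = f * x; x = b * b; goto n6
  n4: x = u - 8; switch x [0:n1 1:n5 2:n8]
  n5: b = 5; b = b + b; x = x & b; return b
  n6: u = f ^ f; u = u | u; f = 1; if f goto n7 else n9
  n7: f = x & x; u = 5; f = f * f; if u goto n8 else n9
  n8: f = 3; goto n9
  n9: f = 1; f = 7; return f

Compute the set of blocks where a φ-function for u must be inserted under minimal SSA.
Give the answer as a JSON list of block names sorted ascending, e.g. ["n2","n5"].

idom tree: n1←n0 n2←n1 n3←n0 n4←n2 n5←n4 n6←n3 n7←n6 n8←n0 n9←n0
Join-block Dom:
  n1: preds {n0,n4}: {n0} ∩ {n0,n1,n2,n4} = {n0}; idom=n0
  n8: preds {n4,n7}: {n0,n1,n2,n4} ∩ {n0,n3,n6,n7} = {n0}; idom=n0
  n9: preds {n2,n6,n7,n8}: {n0,n1,n2} ∩ {n0,n3,n6} ∩ {n0,n3,n6,n7} ∩ {n0,n8} = {n0}; idom=n0

DF walk-up:
  n1←n0: walk · to n0
  n1←n4: walk n4→n2→n1 to n0
  n8←n4: walk n4→n2→n1 to n0
  n8←n7: walk n7→n6→n3 to n0
  n9←n2: walk n2→n1 to n0
  n9←n6: walk n6→n3 to n0
  n9←n7: walk n7→n6→n3 to n0
  n9←n8: walk n8 to n0
  n0: DF=∅
  n1: DF={n1,n8,n9}
  n2: DF={n1,n8,n9}
  n3: DF={n8,n9}
  n4: DF={n1,n8}
  n5: DF=∅
  n6: DF={n8,n9}
  n7: DF={n8,n9}
  n8: DF={n9}
  n9: DF=∅

φ for u: defs {n0,n1,n6,n7}
  DF⁺ = {n1,n8,n9}

Answer: ["n1", "n8", "n9"]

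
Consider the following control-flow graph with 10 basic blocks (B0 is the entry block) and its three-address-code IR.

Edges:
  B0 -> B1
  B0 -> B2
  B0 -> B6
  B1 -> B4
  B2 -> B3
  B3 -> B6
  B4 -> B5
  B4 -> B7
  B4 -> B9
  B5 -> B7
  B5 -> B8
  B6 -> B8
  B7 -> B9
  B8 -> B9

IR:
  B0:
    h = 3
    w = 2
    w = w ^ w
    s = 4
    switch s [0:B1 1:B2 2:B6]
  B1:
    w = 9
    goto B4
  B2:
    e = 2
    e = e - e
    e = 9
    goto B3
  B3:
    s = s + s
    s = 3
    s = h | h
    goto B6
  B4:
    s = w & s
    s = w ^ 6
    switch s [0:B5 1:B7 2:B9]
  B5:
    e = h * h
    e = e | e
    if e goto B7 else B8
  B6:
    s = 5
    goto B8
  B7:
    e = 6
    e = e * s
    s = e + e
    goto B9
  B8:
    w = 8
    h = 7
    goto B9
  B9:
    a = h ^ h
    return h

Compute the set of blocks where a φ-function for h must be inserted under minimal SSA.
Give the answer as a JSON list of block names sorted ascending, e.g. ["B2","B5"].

idom tree: B1←B0 B2←B0 B3←B2 B4←B1 B5←B4 B6←B0 B7←B4 B8←B0 B9←B0
Dom∩ at merges:
  B6: preds {B0,B3}: {B0} ∩ {B0,B2,B3} = {B0}; idom=B0
  B7: preds {B4,B5}: {B0,B1,B4} ∩ {B0,B1,B4,B5} = {B0,B1,B4}; idom=B4
  B8: preds {B5,B6}: {B0,B1,B4,B5} ∩ {B0,B6} = {B0}; idom=B0
  B9: preds {B4,B7,B8}: {B0,B1,B4} ∩ {B0,B1,B4,B7} ∩ {B0,B8} = {B0}; idom=B0

Frontier:
  B6←B0: walk · to B0
  B6←B3: walk B3→B2 to B0
  B7←B4: walk · to B4
  B7←B5: walk B5 to B4
  B8←B5: walk B5→B4→B1 to B0
  B8←B6: walk B6 to B0
  B9←B4: walk B4→B1 to B0
  B9←B7: walk B7→B4→B1 to B0
  B9←B8: walk B8 to B0
  B0 → ∅
  B1 → {B8,B9}
  B2 → {B6}
  B3 → {B6}
  B4 → {B8,B9}
  B5 → {B7,B8}
  B6 → {B8}
  B7 → {B9}
  B8 → {B9}
  B9 → ∅

φ for h: defs {B0,B8}
  DF⁺ = {B9}

Answer: ["B9"]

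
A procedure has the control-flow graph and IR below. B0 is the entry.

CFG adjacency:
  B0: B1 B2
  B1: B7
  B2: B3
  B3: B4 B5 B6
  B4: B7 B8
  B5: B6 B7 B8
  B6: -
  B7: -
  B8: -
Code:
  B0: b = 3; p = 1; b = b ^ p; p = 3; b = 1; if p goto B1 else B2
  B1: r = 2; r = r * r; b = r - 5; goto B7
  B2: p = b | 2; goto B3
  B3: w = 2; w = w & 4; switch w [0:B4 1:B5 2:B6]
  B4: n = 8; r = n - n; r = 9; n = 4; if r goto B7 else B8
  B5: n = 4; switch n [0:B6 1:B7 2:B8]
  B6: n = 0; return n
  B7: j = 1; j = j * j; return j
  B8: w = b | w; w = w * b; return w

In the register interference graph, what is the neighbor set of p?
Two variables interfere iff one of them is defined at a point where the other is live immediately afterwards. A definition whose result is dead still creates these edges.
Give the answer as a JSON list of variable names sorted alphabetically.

Answer: ["b"]

Derivation:
def/use:
  B0: def={b,p} ue=∅
  B1: def={b,r} ue=∅
  B2: def={p} ue={b}
  B3: def={w} ue=∅
  B4: def={n,r} ue=∅
  B5: def={n} ue=∅
  B6: def={n} ue=∅
  B7: def={j} ue=∅
  B8: def={w} ue={b,w}

Liveness:
  live B0: ∅→{b}
  live B1: ∅→∅
  live B2: {b}→{b}
  live B3: {b}→{b,w}
  live B4: {b,w}→{b,w}
  live B5: {b,w}→{b,w}
  live B6: ∅→∅
  live B7: ∅→∅
  live B8: {b,w}→∅

Conflict graph:
  b — {n,p,r,w}
  j — ∅
  n — {b,r,w}
  p — {b}
  r — {b,n,w}
  w — {b,n,r}

N(p) = ["b"]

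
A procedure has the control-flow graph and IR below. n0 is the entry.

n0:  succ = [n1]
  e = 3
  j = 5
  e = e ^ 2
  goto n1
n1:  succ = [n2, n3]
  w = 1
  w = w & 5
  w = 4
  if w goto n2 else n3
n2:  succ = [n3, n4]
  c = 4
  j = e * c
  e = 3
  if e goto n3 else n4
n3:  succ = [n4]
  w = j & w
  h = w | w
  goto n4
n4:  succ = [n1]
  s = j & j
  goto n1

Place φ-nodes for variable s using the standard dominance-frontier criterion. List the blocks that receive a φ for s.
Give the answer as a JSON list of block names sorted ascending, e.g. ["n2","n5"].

idom tree: n1←n0 n2←n1 n3←n1 n4←n1
Dom at joins:
  n1: preds {n0,n4}: {n0} ∩ {n0,n1,n4} = {n0}; idom=n0
  n3: preds {n1,n2}: {n0,n1} ∩ {n0,n1,n2} = {n0,n1}; idom=n1
  n4: preds {n2,n3}: {n0,n1,n2} ∩ {n0,n1,n3} = {n0,n1}; idom=n1

Frontier:
  n1←n0: walk · to n0
  n1←n4: walk n4→n1 to n0
  n3←n1: walk · to n1
  n3←n2: walk n2 to n1
  n4←n2: walk n2 to n1
  n4←n3: walk n3 to n1
  n0: DF=∅
  n1: DF={n1}
  n2: DF={n3,n4}
  n3: DF={n4}
  n4: DF={n1}

φ for s: defs {n4}
  DF⁺ = {n1}

Answer: ["n1"]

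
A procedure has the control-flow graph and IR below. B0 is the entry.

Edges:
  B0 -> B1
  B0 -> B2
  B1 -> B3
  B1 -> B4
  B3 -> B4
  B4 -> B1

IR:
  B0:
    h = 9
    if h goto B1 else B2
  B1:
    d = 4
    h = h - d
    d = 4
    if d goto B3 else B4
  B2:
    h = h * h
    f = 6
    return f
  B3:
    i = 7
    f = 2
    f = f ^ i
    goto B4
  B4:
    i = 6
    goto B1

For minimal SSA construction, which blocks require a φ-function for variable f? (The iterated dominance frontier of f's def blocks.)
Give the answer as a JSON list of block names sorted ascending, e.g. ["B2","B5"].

idom tree: B1←B0 B2←B0 B3←B1 B4←B1
Dom at joins:
  B1: preds {B0,B4}: {B0} ∩ {B0,B1,B4} = {B0}; idom=B0
  B4: preds {B1,B3}: {B0,B1} ∩ {B0,B1,B3} = {B0,B1}; idom=B1

DF derivation:
  B1←B0: walk · to B0
  B1←B4: walk B4→B1 to B0
  B4←B1: walk · to B1
  B4←B3: walk B3 to B1
  B0: DF=∅
  B1: DF={B1}
  B2: DF=∅
  B3: DF={B4}
  B4: DF={B1}

φ for f: defs {B2,B3}
  DF⁺ = {B1,B4}

Answer: ["B1", "B4"]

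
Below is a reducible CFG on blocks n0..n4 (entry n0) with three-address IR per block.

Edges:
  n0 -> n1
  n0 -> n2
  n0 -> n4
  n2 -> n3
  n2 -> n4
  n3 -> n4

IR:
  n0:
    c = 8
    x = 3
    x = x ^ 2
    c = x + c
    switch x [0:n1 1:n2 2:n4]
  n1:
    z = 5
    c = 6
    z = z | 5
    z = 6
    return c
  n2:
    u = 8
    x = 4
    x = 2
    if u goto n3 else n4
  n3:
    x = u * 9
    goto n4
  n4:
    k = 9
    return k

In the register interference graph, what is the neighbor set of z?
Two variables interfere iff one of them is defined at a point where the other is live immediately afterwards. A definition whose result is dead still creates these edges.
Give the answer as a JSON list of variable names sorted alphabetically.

Answer: ["c"]

Derivation:
Per-block:
  n0: def={c,x} ue=∅
  n1: def={c,z} ue=∅
  n2: def={u,x} ue=∅
  n3: def={x} ue={u}
  n4: def={k} ue=∅

Liveness:
  n0: in=∅ out=∅
  n1: in=∅ out=∅
  n2: in=∅ out={u}
  n3: in={u} out=∅
  n4: in=∅ out=∅

Interfere edges:
  c — {x,z}
  k — ∅
  u — {x}
  x — {c,u}
  z — {c}

N(z) = ["c"]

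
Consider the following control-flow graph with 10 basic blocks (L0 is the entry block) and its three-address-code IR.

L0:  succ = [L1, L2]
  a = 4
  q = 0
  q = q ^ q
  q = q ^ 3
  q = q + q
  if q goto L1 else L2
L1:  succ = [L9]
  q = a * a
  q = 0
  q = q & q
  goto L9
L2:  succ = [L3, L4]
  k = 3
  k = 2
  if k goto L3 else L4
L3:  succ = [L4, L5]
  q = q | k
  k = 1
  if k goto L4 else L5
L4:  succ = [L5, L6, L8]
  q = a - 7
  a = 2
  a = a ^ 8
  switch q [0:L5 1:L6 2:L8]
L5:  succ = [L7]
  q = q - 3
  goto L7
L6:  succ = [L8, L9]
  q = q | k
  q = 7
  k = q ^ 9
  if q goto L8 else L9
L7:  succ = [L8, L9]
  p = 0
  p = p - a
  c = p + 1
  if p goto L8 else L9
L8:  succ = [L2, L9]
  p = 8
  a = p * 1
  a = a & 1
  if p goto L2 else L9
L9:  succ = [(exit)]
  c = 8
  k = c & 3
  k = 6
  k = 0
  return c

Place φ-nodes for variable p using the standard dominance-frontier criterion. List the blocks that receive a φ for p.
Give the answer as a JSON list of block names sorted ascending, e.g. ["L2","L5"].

Answer: ["L2", "L8", "L9"]

Derivation:
idom tree: L1←L0 L2←L0 L3←L2 L4←L2 L5←L2 L6←L4 L7←L5 L8←L2 L9←L0
Dom∩ at merges:
  L2: preds {L0,L8}: {L0} ∩ {L0,L2,L8} = {L0}; idom=L0
  L4: preds {L2,L3}: {L0,L2} ∩ {L0,L2,L3} = {L0,L2}; idom=L2
  L5: preds {L3,L4}: {L0,L2,L3} ∩ {L0,L2,L4} = {L0,L2}; idom=L2
  L8: preds {L4,L6,L7}: {L0,L2,L4} ∩ {L0,L2,L4,L6} ∩ {L0,L2,L5,L7} = {L0,L2}; idom=L2
  L9: preds {L1,L6,L7,L8}: {L0,L1} ∩ {L0,L2,L4,L6} ∩ {L0,L2,L5,L7} ∩ {L0,L2,L8} = {L0}; idom=L0

Frontier:
  L2←L0: walk · to L0
  L2←L8: walk L8→L2 to L0
  L4←L2: walk · to L2
  L4←L3: walk L3 to L2
  L5←L3: walk L3 to L2
  L5←L4: walk L4 to L2
  L8←L4: walk L4 to L2
  L8←L6: walk L6→L4 to L2
  L8←L7: walk L7→L5 to L2
  L9←L1: walk L1 to L0
  L9←L6: walk L6→L4→L2 to L0
  L9←L7: walk L7→L5→L2 to L0
  L9←L8: walk L8→L2 to L0
  L0: DF=∅
  L1: DF={L9}
  L2: DF={L2,L9}
  L3: DF={L4,L5}
  L4: DF={L5,L8,L9}
  L5: DF={L8,L9}
  L6: DF={L8,L9}
  L7: DF={L8,L9}
  L8: DF={L2,L9}
  L9: DF=∅

φ for p: defs {L7,L8}
  DF⁺ = {L2,L8,L9}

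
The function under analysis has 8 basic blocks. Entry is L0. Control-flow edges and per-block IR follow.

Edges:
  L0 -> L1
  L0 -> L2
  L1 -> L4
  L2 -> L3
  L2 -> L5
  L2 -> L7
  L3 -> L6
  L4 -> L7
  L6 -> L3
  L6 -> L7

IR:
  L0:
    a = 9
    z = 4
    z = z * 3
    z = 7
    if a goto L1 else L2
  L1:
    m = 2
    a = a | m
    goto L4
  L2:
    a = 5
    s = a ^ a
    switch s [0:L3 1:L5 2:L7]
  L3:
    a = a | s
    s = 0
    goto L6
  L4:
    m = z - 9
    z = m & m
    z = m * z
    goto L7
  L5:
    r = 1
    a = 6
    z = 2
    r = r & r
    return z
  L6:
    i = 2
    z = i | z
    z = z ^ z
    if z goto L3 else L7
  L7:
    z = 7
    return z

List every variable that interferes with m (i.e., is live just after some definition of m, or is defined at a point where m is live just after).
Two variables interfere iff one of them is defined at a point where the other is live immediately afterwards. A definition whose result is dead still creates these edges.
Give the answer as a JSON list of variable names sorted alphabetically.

def/use:
  L0: def={a,z} ue=∅
  L1: def={a,m} ue={a}
  L2: def={a,s} ue=∅
  L3: def={a,s} ue={a,s}
  L4: def={m,z} ue={z}
  L5: def={a,r,z} ue=∅
  L6: def={i,z} ue={z}
  L7: def={z} ue=∅

Liveness:
  L0: in=∅ out={a,z}
  L1: in={a,z} out={z}
  L2: in={z} out={a,s,z}
  L3: in={a,s,z} out={a,s,z}
  L4: in={z} out=∅
  L5: in=∅ out=∅
  L6: in={a,s,z} out={a,s,z}
  L7: in=∅ out=∅

Interference:
  a: {i,m,r,s,z}
  i: {a,s,z}
  m: {a,z}
  r: {a,z}
  s: {a,i,z}
  z: {a,i,m,r,s}

N(m) = ["a", "z"]

Answer: ["a", "z"]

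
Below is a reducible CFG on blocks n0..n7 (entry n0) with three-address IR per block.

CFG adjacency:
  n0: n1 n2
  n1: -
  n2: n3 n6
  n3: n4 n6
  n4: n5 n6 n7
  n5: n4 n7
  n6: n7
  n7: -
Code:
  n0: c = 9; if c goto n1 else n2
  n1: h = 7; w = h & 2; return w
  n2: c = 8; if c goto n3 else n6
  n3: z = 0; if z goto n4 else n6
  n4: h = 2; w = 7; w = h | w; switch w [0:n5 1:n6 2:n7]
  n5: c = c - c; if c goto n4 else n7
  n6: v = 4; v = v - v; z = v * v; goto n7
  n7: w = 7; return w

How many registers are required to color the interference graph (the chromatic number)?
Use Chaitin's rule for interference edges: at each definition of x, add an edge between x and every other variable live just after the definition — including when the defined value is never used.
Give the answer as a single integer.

Answer: 3

Analysis:
def/use:
  n0: {c} / ∅
  n1: {h,w} / ∅
  n2: {c} / ∅
  n3: {z} / ∅
  n4: {h,w} / ∅
  n5: {c} / {c}
  n6: {v,z} / ∅
  n7: {w} / ∅

Liveness:
  n0: in=∅ out=∅
  n1: in=∅ out=∅
  n2: in=∅ out={c}
  n3: in={c} out={c}
  n4: in={c} out={c}
  n5: in={c} out={c}
  n6: in=∅ out=∅
  n7: in=∅ out=∅

Conflict graph:
  c — {h,w,z}
  h — {c,w}
  v — ∅
  w — {c,h}
  z — {c}

Colouring:
  lower bound: {c,h,w} mutually conflict ⇒ χ ≥ 3
  assign c→c0 h→c1 v→c0 w→c2 z→c1 — no edge inside a register ⇒ χ ≤ 3
  χ = 3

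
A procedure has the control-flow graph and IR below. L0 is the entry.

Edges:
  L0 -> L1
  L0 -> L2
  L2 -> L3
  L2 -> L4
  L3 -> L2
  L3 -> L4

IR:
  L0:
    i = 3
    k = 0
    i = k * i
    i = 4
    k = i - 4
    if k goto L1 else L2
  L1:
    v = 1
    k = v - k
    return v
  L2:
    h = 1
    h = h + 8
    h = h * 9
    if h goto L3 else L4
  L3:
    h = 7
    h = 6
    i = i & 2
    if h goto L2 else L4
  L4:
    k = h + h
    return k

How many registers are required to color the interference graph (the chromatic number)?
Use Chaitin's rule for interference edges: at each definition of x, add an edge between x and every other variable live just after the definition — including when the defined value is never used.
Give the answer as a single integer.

Answer: 2

Derivation:
Block summaries:
  L0 def {i,k} use ∅
  L1 def {k,v} use {k}
  L2 def {h} use ∅
  L3 def {h,i} use {i}
  L4 def {k} use {h}

Liveness:
  L0 li=∅ lo={i,k}
  L1 li={k} lo=∅
  L2 li={i} lo={h,i}
  L3 li={i} lo={h,i}
  L4 li={h} lo=∅

Interfere edges:
  h — {i}
  i — {h,k}
  k — {i,v}
  v — {k}

Chromatic number:
  {h,i} pairwise interfere (2-clique) ⇒ χ ≥ 2
  2-colouring: r0={i,v}  r1={h,k}
  χ = 2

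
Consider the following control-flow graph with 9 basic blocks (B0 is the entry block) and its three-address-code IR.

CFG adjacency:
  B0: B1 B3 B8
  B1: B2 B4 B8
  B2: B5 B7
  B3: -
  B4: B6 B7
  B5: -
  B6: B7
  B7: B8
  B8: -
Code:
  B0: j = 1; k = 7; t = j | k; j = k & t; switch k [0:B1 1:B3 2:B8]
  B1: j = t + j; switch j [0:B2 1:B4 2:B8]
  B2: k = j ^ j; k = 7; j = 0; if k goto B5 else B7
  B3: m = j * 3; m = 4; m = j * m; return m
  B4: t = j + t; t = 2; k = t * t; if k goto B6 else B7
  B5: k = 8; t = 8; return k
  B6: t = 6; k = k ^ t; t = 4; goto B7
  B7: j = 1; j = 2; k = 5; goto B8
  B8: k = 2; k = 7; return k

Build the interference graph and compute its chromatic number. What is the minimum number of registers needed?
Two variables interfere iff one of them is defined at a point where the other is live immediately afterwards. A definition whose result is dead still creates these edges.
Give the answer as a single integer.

def/use:
  B0 def {j,k,t} use ∅
  B1 def {j} use {j,t}
  B2 def {j,k} use {j}
  B3 def {m} use {j}
  B4 def {k,t} use {j,t}
  B5 def {k,t} use ∅
  B6 def {k,t} use {k}
  B7 def {j,k} use ∅
  B8 def {k} use ∅

Backward fixpoint:
  live B0: ∅→{j,t}
  live B1: {j,t}→{j,t}
  live B2: {j}→∅
  live B3: {j}→∅
  live B4: {j,t}→{k}
  live B5: ∅→∅
  live B6: {k}→∅
  live B7: ∅→∅
  live B8: ∅→∅

Interfere edges:
  j↔{k,m,t}
  k↔{j,t}
  m↔{j}
  t↔{j,k}

Colouring:
  clique {j,k,t} ⇒ need ≥ 3
  assign j→R0 k→R1 m→R1 t→R2 — no edge inside a register ⇒ χ ≤ 3
  χ = 3

Answer: 3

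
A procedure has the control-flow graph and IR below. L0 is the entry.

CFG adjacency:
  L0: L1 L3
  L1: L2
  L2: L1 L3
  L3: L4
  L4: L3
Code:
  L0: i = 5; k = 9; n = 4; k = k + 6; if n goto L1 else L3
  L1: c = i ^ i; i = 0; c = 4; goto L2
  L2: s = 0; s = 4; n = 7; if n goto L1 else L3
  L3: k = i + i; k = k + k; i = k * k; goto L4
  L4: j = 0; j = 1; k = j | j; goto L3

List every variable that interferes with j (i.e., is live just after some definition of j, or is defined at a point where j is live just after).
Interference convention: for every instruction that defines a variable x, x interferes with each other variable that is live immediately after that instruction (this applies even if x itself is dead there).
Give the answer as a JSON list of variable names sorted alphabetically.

def/use:
  L0: {i,k,n} / ∅
  L1: {c,i} / {i}
  L2: {n,s} / ∅
  L3: {i,k} / {i}
  L4: {j,k} / ∅

Backward fixpoint:
  live L0: ∅→{i}
  live L1: {i}→{i}
  live L2: {i}→{i}
  live L3: {i}→{i}
  live L4: {i}→{i}

Conflict graph:
  c↔{i}
  i↔{c,j,k,n,s}
  j↔{i}
  k↔{i,n}
  n↔{i,k}
  s↔{i}

N(j) = ["i"]

Answer: ["i"]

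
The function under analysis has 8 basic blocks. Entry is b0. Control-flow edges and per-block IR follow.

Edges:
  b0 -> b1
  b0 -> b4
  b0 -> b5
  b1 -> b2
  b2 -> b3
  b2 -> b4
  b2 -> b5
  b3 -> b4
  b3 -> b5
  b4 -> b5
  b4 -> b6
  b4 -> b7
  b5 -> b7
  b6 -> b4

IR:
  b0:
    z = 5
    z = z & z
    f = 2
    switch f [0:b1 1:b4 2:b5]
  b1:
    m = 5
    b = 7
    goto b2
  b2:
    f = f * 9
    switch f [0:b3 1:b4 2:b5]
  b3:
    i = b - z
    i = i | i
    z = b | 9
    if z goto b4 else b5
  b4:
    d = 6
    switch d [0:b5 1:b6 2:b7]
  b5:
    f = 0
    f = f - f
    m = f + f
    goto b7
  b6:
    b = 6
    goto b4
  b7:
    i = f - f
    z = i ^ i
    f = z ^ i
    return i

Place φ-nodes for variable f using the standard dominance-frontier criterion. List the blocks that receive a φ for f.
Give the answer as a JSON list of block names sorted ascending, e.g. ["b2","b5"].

idom tree: b1←b0 b2←b1 b3←b2 b4←b0 b5←b0 b6←b4 b7←b0
Dom at joins:
  b4: preds {b0,b2,b3,b6}: {b0} ∩ {b0,b1,b2} ∩ {b0,b1,b2,b3} ∩ {b0,b4,b6} = {b0}; idom=b0
  b5: preds {b0,b2,b3,b4}: {b0} ∩ {b0,b1,b2} ∩ {b0,b1,b2,b3} ∩ {b0,b4} = {b0}; idom=b0
  b7: preds {b4,b5}: {b0,b4} ∩ {b0,b5} = {b0}; idom=b0

Frontier:
  b4←b0: walk · to b0
  b4←b2: walk b2→b1 to b0
  b4←b3: walk b3→b2→b1 to b0
  b4←b6: walk b6→b4 to b0
  b5←b0: walk · to b0
  b5←b2: walk b2→b1 to b0
  b5←b3: walk b3→b2→b1 to b0
  b5←b4: walk b4 to b0
  b7←b4: walk b4 to b0
  b7←b5: walk b5 to b0
  b0: DF=∅
  b1: DF={b4,b5}
  b2: DF={b4,b5}
  b3: DF={b4,b5}
  b4: DF={b4,b5,b7}
  b5: DF={b7}
  b6: DF={b4}
  b7: DF=∅

φ for f: defs {b0,b2,b5,b7}
  DF⁺ = {b4,b5,b7}

Answer: ["b4", "b5", "b7"]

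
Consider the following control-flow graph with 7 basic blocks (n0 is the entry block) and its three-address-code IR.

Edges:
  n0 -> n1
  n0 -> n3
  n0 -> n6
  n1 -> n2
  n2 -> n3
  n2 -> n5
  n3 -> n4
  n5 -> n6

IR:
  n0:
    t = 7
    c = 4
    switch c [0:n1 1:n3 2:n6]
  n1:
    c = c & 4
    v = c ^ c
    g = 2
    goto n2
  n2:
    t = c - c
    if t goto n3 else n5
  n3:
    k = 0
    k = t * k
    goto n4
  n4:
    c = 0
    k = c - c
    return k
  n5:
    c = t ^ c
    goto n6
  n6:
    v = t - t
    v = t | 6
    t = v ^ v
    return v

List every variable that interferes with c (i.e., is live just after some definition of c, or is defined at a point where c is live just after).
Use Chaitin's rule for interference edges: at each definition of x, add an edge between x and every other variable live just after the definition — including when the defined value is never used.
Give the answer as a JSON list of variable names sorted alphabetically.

Answer: ["g", "t", "v"]

Analysis:
def/use:
  n0 def {c,t} use ∅
  n1 def {c,g,v} use {c}
  n2 def {t} use {c}
  n3 def {k} use {t}
  n4 def {c,k} use ∅
  n5 def {c} use {c,t}
  n6 def {t,v} use {t}

Liveness:
  live n0: ∅→{c,t}
  live n1: {c}→{c}
  live n2: {c}→{c,t}
  live n3: {t}→∅
  live n4: ∅→∅
  live n5: {c,t}→{t}
  live n6: {t}→∅

Interfere edges:
  c: {g,t,v}
  g: {c}
  k: {t}
  t: {c,k,v}
  v: {c,t}

N(c) = ["g", "t", "v"]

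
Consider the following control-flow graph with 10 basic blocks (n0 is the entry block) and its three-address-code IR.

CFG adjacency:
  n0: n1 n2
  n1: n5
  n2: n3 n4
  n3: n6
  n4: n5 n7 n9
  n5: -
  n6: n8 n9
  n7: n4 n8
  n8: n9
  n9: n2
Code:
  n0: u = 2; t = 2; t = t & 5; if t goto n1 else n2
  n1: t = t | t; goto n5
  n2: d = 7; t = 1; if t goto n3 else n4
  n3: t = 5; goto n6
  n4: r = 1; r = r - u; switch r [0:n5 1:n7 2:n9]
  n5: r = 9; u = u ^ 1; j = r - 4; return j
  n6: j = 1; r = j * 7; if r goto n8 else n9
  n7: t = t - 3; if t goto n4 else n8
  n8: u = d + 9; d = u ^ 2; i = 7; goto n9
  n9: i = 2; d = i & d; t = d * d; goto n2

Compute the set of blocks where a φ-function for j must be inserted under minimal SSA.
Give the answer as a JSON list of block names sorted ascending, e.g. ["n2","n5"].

Answer: ["n2", "n5", "n8", "n9"]

Derivation:
idom tree: n1←n0 n2←n0 n3←n2 n4←n2 n5←n0 n6←n3 n7←n4 n8←n2 n9←n2
Join-block Dom:
  n2: preds {n0,n9}: {n0} ∩ {n0,n2,n9} = {n0}; idom=n0
  n4: preds {n2,n7}: {n0,n2} ∩ {n0,n2,n4,n7} = {n0,n2}; idom=n2
  n5: preds {n1,n4}: {n0,n1} ∩ {n0,n2,n4} = {n0}; idom=n0
  n8: preds {n6,n7}: {n0,n2,n3,n6} ∩ {n0,n2,n4,n7} = {n0,n2}; idom=n2
  n9: preds {n4,n6,n8}: {n0,n2,n4} ∩ {n0,n2,n3,n6} ∩ {n0,n2,n8} = {n0,n2}; idom=n2

DF walk-up:
  join n2 pred n0: · stop@n0
  join n2 pred n9: n9→n2 stop@n0
  join n4 pred n2: · stop@n2
  join n4 pred n7: n7→n4 stop@n2
  join n5 pred n1: n1 stop@n0
  join n5 pred n4: n4→n2 stop@n0
  join n8 pred n6: n6→n3 stop@n2
  join n8 pred n7: n7→n4 stop@n2
  join n9 pred n4: n4 stop@n2
  join n9 pred n6: n6→n3 stop@n2
  join n9 pred n8: n8 stop@n2
  DF(n0)=∅
  DF(n1)={n5}
  DF(n2)={n2,n5}
  DF(n3)={n8,n9}
  DF(n4)={n4,n5,n8,n9}
  DF(n5)=∅
  DF(n6)={n8,n9}
  DF(n7)={n4,n8}
  DF(n8)={n9}
  DF(n9)={n2}

φ for j: defs {n5,n6}
  DF⁺ = {n2,n5,n8,n9}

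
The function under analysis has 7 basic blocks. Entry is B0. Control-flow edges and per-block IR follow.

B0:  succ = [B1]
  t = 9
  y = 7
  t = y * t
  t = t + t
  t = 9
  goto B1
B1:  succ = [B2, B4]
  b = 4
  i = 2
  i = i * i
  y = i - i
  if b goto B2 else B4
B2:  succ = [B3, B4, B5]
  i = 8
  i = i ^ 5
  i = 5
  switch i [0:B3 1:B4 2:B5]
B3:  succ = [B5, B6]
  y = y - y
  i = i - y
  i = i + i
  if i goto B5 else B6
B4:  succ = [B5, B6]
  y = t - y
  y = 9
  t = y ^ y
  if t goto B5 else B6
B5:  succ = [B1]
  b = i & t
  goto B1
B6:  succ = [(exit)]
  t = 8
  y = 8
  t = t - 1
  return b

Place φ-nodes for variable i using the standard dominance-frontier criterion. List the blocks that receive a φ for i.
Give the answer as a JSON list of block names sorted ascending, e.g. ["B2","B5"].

idom tree: B1←B0 B2←B1 B3←B2 B4←B1 B5←B1 B6←B1
Dom∩ at merges:
  B1: preds {B0,B5}: {B0} ∩ {B0,B1,B5} = {B0}; idom=B0
  B4: preds {B1,B2}: {B0,B1} ∩ {B0,B1,B2} = {B0,B1}; idom=B1
  B5: preds {B2,B3,B4}: {B0,B1,B2} ∩ {B0,B1,B2,B3} ∩ {B0,B1,B4} = {B0,B1}; idom=B1
  B6: preds {B3,B4}: {B0,B1,B2,B3} ∩ {B0,B1,B4} = {B0,B1}; idom=B1

DF walk-up:
  B1←B0: walk · to B0
  B1←B5: walk B5→B1 to B0
  B4←B1: walk · to B1
  B4←B2: walk B2 to B1
  B5←B2: walk B2 to B1
  B5←B3: walk B3→B2 to B1
  B5←B4: walk B4 to B1
  B6←B3: walk B3→B2 to B1
  B6←B4: walk B4 to B1
  B0 → ∅
  B1 → {B1}
  B2 → {B4,B5,B6}
  B3 → {B5,B6}
  B4 → {B5,B6}
  B5 → {B1}
  B6 → ∅

φ for i: defs {B1,B2,B3}
  DF⁺ = {B1,B4,B5,B6}

Answer: ["B1", "B4", "B5", "B6"]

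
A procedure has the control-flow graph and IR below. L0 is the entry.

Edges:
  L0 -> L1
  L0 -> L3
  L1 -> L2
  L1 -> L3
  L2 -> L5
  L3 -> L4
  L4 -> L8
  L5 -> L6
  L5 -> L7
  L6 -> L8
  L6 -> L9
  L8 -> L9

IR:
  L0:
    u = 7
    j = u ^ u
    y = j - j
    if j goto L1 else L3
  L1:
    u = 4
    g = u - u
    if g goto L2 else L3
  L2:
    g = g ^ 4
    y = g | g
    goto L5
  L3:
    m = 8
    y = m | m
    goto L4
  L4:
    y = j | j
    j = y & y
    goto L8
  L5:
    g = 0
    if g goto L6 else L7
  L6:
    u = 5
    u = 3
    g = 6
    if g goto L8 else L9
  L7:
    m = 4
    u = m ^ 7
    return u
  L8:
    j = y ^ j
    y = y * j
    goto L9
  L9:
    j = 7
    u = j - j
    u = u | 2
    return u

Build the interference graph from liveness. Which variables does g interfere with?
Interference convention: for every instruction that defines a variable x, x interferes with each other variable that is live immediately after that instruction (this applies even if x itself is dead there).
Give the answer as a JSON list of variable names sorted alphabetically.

Block summaries:
  L0 def {j,u,y} use ∅
  L1 def {g,u} use ∅
  L2 def {g,y} use {g}
  L3 def {m,y} use ∅
  L4 def {j,y} use {j}
  L5 def {g} use ∅
  L6 def {g,u} use ∅
  L7 def {m,u} use ∅
  L8 def {j,y} use {j,y}
  L9 def {j,u} use ∅

Liveness:
  L0: in=∅ out={j}
  L1: in={j} out={g,j}
  L2: in={g,j} out={j,y}
  L3: in={j} out={j}
  L4: in={j} out={j,y}
  L5: in={j,y} out={j,y}
  L6: in={j,y} out={j,y}
  L7: in=∅ out=∅
  L8: in={j,y} out=∅
  L9: in=∅ out=∅

Conflict graph:
  g — {j,y}
  j — {g,m,u,y}
  m — {j}
  u — {j,y}
  y — {g,j,u}

N(g) = ["j", "y"]

Answer: ["j", "y"]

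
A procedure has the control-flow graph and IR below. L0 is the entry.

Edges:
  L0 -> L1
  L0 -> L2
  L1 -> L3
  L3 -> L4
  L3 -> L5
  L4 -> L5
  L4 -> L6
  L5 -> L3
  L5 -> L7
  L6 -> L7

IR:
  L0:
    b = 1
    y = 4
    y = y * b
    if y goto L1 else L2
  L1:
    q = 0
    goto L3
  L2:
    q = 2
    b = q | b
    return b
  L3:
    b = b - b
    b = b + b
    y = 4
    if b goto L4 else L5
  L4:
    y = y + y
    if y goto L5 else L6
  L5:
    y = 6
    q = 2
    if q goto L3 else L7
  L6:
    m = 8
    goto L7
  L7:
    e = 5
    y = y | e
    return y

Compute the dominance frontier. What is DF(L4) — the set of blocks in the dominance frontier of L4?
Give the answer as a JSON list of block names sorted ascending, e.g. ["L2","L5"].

Answer: ["L5", "L7"]

Working:
idom tree: L1←L0 L2←L0 L3←L1 L4←L3 L5←L3 L6←L4 L7←L3
Dom∩ at merges:
  L3: preds {L1,L5}: {L0,L1} ∩ {L0,L1,L3,L5} = {L0,L1}; idom=L1
  L5: preds {L3,L4}: {L0,L1,L3} ∩ {L0,L1,L3,L4} = {L0,L1,L3}; idom=L3
  L7: preds {L5,L6}: {L0,L1,L3,L5} ∩ {L0,L1,L3,L4,L6} = {L0,L1,L3}; idom=L3

Frontier:
  join L3 pred L1: · stop@L1
  join L3 pred L5: L5→L3 stop@L1
  join L5 pred L3: · stop@L3
  join L5 pred L4: L4 stop@L3
  join L7 pred L5: L5 stop@L3
  join L7 pred L6: L6→L4 stop@L3
  DF(L0)=∅
  DF(L1)=∅
  DF(L2)=∅
  DF(L3)={L3}
  DF(L4)={L5,L7}
  DF(L5)={L3,L7}
  DF(L6)={L7}
  DF(L7)=∅

DF(L4) = ["L5", "L7"]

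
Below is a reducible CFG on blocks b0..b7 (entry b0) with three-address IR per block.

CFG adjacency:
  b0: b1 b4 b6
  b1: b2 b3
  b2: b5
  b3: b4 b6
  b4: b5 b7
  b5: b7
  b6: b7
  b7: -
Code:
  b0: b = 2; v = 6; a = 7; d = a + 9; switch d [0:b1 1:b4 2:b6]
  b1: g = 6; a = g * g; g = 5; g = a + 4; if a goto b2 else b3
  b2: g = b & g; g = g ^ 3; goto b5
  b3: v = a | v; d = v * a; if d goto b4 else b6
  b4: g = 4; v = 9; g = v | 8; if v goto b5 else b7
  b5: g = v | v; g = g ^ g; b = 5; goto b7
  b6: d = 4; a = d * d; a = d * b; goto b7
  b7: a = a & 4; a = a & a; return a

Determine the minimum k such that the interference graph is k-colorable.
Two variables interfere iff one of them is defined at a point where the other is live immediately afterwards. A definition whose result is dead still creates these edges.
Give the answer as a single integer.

Block summaries:
  b0: def={a,b,d,v} ue=∅
  b1: def={a,g} ue=∅
  b2: def={g} ue={b,g}
  b3: def={d,v} ue={a,v}
  b4: def={g,v} ue=∅
  b5: def={b,g} ue={v}
  b6: def={a,d} ue={b}
  b7: def={a} ue={a}

Live sets:
  b0 li=∅ lo={a,b,v}
  b1 li={b,v} lo={a,b,g,v}
  b2 li={a,b,g,v} lo={a,v}
  b3 li={a,b,v} lo={a,b}
  b4 li={a} lo={a,v}
  b5 li={a,v} lo={a}
  b6 li={b} lo={a}
  b7 li={a} lo=∅

Interference:
  a↔{b,d,g,v}
  b↔{a,d,g,v}
  d↔{a,b,v}
  g↔{a,b,v}
  v↔{a,b,d,g}

Colouring:
  lower bound: {a,b,d,v} mutually conflict ⇒ χ ≥ 4
  4-colouring: r0={a}  r1={b}  r2={v}  r3={d,g}
  χ = 4

Answer: 4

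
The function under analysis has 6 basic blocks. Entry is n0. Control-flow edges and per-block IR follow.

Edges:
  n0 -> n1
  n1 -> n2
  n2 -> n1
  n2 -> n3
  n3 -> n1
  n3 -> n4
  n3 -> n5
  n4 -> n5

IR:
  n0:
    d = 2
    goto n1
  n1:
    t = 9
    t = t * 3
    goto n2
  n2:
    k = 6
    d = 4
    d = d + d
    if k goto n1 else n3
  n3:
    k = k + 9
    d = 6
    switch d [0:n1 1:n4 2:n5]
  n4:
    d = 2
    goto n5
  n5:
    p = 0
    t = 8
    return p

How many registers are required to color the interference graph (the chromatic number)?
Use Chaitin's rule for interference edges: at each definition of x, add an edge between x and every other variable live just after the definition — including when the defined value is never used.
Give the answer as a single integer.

Answer: 2

Analysis:
Per-block:
  n0: {d} / ∅
  n1: {t} / ∅
  n2: {d,k} / ∅
  n3: {d,k} / {k}
  n4: {d} / ∅
  n5: {p,t} / ∅

Backward fixpoint:
  live n0: ∅→∅
  live n1: ∅→∅
  live n2: ∅→{k}
  live n3: {k}→∅
  live n4: ∅→∅
  live n5: ∅→∅

Conflict graph:
  d↔{k}
  k↔{d}
  p↔{t}
  t↔{p}

Chromatic number:
  lower bound: {d,k} mutually conflict ⇒ χ ≥ 2
  assign d→c0 k→c1 p→c0 t→c1 — no edge inside a register ⇒ χ ≤ 2
  χ = 2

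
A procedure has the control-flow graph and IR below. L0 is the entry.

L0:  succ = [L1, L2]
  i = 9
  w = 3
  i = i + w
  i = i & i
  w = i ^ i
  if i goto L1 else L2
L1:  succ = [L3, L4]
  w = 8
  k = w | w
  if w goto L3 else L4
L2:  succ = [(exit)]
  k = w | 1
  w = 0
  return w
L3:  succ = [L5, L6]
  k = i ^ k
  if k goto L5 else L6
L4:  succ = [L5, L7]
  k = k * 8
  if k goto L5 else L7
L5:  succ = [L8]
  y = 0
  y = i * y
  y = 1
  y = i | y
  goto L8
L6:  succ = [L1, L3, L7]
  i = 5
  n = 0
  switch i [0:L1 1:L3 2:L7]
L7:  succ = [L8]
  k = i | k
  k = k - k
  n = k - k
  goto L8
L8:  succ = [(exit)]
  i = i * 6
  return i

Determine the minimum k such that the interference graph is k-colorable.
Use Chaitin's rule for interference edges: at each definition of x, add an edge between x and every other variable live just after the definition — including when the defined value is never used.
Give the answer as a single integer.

def/use:
  L0: {i,w} / ∅
  L1: {k,w} / ∅
  L2: {k,w} / {w}
  L3: {k} / {i,k}
  L4: {k} / {k}
  L5: {y} / {i}
  L6: {i,n} / ∅
  L7: {k,n} / {i,k}
  L8: {i} / {i}

Live sets:
  L0 li=∅ lo={i,w}
  L1 li={i} lo={i,k}
  L2 li={w} lo=∅
  L3 li={i,k} lo={i,k}
  L4 li={i,k} lo={i,k}
  L5 li={i} lo={i}
  L6 li={k} lo={i,k}
  L7 li={i,k} lo={i}
  L8 li={i} lo=∅

Conflict graph:
  i — {k,n,w,y}
  k — {i,n,w}
  n — {i,k}
  w — {i,k}
  y — {i}

Colouring:
  clique {i,k,n} ⇒ need ≥ 3
  assign i→r0 k→r1 n→r2 w→r2 y→r1 — no edge inside a register ⇒ χ ≤ 3
  χ = 3

Answer: 3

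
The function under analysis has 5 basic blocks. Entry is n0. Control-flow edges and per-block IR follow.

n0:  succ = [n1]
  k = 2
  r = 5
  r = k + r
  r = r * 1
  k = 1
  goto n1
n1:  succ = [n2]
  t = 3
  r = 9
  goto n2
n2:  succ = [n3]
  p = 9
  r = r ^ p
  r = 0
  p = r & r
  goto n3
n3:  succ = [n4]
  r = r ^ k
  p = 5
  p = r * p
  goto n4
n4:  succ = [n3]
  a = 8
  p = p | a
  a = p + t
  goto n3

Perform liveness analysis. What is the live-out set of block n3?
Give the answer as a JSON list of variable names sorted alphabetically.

Answer: ["k", "p", "r", "t"]

Working:
def/use:
  n0: def={k,r} ue=∅
  n1: def={r,t} ue=∅
  n2: def={p,r} ue={r}
  n3: def={p,r} ue={k,r}
  n4: def={a,p} ue={p,t}

Backward fixpoint:
  n0 li=∅ lo={k}
  n1 li={k} lo={k,r,t}
  n2 li={k,r,t} lo={k,r,t}
  n3 li={k,r,t} lo={k,p,r,t}
  n4 li={k,p,r,t} lo={k,r,t}

live-out(n3) = ["k", "p", "r", "t"]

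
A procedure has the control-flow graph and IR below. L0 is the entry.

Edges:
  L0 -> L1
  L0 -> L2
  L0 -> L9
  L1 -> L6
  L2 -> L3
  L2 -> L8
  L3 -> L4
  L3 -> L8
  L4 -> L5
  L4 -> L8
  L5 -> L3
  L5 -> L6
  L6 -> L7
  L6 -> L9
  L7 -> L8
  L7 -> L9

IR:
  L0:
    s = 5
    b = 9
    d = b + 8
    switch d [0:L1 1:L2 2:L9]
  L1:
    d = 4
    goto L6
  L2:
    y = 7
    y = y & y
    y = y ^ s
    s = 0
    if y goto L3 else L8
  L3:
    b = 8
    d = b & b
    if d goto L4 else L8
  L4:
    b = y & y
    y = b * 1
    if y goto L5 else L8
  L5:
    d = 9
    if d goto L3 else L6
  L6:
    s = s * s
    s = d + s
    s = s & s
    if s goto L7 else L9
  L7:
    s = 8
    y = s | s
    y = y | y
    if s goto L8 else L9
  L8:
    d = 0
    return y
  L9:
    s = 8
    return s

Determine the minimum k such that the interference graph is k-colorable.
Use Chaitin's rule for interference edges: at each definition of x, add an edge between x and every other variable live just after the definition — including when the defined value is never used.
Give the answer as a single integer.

Per-block:
  L0: {b,d,s} / ∅
  L1: {d} / ∅
  L2: {s,y} / {s}
  L3: {b,d} / ∅
  L4: {b,y} / {y}
  L5: {d} / ∅
  L6: {s} / {d,s}
  L7: {s,y} / ∅
  L8: {d} / {y}
  L9: {s} / ∅

Live sets:
  L0: in=∅ out={s}
  L1: in={s} out={d,s}
  L2: in={s} out={s,y}
  L3: in={s,y} out={s,y}
  L4: in={s,y} out={s,y}
  L5: in={s,y} out={d,s,y}
  L6: in={d,s} out=∅
  L7: in=∅ out={y}
  L8: in={y} out=∅
  L9: in=∅ out=∅

Interfere edges:
  b: {s,y}
  d: {s,y}
  s: {b,d,y}
  y: {b,d,s}

Colouring:
  clique {b,s,y} ⇒ need ≥ 3
  assign b→c2 d→c2 s→c0 y→c1 — no edge inside a register ⇒ χ ≤ 3
  χ = 3

Answer: 3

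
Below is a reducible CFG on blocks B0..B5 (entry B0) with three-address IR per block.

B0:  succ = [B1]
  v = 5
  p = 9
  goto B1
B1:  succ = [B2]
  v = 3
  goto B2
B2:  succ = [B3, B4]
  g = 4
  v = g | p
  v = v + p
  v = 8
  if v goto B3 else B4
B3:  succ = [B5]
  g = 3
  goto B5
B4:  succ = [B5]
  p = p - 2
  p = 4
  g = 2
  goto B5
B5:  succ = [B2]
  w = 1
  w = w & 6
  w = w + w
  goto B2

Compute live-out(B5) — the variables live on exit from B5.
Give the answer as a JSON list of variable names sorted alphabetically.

Per-block:
  B0: def={p,v} ue=∅
  B1: def={v} ue=∅
  B2: def={g,v} ue={p}
  B3: def={g} ue=∅
  B4: def={g,p} ue={p}
  B5: def={w} ue=∅

Backward fixpoint:
  live B0: ∅→{p}
  live B1: {p}→{p}
  live B2: {p}→{p}
  live B3: {p}→{p}
  live B4: {p}→{p}
  live B5: {p}→{p}

live-out(B5) = ["p"]

Answer: ["p"]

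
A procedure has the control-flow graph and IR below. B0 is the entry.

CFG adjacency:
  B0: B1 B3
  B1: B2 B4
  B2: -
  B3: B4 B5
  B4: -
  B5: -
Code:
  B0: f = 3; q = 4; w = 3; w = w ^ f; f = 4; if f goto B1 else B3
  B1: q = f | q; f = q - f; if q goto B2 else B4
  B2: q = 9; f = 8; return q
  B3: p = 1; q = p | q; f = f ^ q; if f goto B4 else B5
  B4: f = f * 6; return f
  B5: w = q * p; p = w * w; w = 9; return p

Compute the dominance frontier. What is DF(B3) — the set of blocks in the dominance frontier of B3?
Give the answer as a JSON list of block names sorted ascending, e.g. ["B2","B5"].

idom tree: B1←B0 B2←B1 B3←B0 B4←B0 B5←B3
Dom∩ at merges:
  B4: preds {B1,B3}: {B0,B1} ∩ {B0,B3} = {B0}; idom=B0

DF walk-up:
  join B4 pred B1: B1 stop@B0
  join B4 pred B3: B3 stop@B0
  B0: DF=∅
  B1: DF={B4}
  B2: DF=∅
  B3: DF={B4}
  B4: DF=∅
  B5: DF=∅

DF(B3) = ["B4"]

Answer: ["B4"]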